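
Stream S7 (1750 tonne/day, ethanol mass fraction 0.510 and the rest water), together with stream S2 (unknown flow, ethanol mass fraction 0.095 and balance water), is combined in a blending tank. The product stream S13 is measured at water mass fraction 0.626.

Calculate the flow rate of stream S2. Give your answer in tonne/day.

Let S2 be the unknown flow. Total out = 1750 + S2.
water balance: 857.5 + 0.905·S2 = 0.626·(1750 + S2)
(0.905 − 0.626)·S2 = 0.626×1750 − 857.5 = 238
S2 = 238 / 0.279 = 853.05 tonne/day

853 tonne/day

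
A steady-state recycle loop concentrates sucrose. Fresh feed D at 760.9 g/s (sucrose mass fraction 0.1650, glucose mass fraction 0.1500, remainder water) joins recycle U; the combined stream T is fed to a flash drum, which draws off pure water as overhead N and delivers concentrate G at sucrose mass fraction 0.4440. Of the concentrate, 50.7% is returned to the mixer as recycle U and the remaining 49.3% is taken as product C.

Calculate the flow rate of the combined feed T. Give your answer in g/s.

1052 g/s

Overall sucrose balance (none leaves overhead): sucrose in fresh feed = sucrose in product, i.e. 760.9×0.165 = (1−0.507)·G·0.444.
G = 125.55/(0.444×0.493) = 573.56 g/s.
Recycle U = 0.507×573.56 = 290.8 g/s.
Combined feed T = 760.9 + 290.8 = 1051.7 g/s.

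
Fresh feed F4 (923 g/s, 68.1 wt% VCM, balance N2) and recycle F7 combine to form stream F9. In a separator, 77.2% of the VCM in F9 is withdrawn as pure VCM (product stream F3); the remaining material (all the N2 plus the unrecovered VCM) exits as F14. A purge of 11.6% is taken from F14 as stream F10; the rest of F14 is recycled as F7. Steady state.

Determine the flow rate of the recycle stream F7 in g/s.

N2 enters only via F4 and leaves only via the purge: 923×0.319 = 0.116×(N2 in F14), and the separator passes all N2, so N2 in F9 = N2 in F14 = 2538.2 g/s.
VCM in F9: m_A = 923×0.681 + (1−0.116)·(1−0.772)·m_A, so m_A = 628.56/0.7984 = 787.23 g/s.
F14 = (1−0.772)×787.23 + 2538.2 = 2717.7 g/s.
Recycle F7 = (1−0.116)×2717.7 = 2402.5 g/s.

2402 g/s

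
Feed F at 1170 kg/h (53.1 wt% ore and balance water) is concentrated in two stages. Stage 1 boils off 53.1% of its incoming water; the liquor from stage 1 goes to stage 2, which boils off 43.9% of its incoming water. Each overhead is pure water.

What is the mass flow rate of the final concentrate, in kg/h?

765.6 kg/h

water in feed = 1170×0.469 = 548.73 kg/h.
After stage 1: water left = (1−0.531)×548.73 = 257.35; stream total = 878.62 kg/h.
After stage 2: water left = (1−0.439)×257.35 = 144.38; final concentrate = 765.65 kg/h.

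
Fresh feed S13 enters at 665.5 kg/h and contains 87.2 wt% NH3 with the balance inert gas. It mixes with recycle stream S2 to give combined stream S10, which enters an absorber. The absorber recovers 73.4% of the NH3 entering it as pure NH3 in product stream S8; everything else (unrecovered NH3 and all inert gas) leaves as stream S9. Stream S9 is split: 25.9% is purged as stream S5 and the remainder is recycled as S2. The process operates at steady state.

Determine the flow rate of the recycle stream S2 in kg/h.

386.2 kg/h

inert gas enters only via S13 and leaves only via the purge: 665.5×0.128 = 0.259×(inert gas in S9), and the absorber passes all inert gas, so inert gas in S10 = inert gas in S9 = 328.9 kg/h.
NH3 in S10: m_A = 665.5×0.872 + (1−0.259)·(1−0.734)·m_A, so m_A = 580.32/0.8029 = 722.78 kg/h.
S9 = (1−0.734)×722.78 + 328.9 = 521.16 kg/h.
Recycle S2 = (1−0.259)×521.16 = 386.18 kg/h.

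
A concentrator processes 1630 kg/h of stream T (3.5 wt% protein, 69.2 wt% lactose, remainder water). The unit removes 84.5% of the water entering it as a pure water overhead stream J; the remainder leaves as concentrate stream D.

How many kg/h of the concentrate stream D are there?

1254 kg/h

water entering = 1630×0.273 = 444.99 kg/h; overhead removed = 0.845×444.99 = 376.02 kg/h.
Concentrate = 1630 − 376.02 = 1254 kg/h.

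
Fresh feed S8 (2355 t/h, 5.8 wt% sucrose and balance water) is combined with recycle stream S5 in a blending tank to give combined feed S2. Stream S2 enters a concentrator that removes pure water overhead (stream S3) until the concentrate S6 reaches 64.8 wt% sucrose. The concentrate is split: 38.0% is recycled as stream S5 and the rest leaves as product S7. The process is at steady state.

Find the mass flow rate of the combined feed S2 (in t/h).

2484 t/h

Overall sucrose balance (none leaves overhead): sucrose in fresh feed = sucrose in product, i.e. 2355×0.058 = (1−0.380)·S6·0.648.
S6 = 136.59/(0.648×0.620) = 339.98 t/h.
Recycle S5 = 0.380×339.98 = 129.19 t/h.
Combined feed S2 = 2355 + 129.19 = 2484.2 t/h.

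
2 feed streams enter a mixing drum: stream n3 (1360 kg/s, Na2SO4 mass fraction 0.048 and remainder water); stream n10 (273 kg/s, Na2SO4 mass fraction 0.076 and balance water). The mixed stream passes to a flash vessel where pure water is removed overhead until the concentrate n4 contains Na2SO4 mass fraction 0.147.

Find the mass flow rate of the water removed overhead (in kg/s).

Na2SO4 entering = 1360×0.048 + 273×0.076 = 86.028 kg/s.
All Na2SO4 reports to n4, so n4 = 86.028/0.147 = 585.22 kg/s.
Total feed = 1633 kg/s; overhead = 1633 − 585.22 = 1047.8 kg/s.

1048 kg/s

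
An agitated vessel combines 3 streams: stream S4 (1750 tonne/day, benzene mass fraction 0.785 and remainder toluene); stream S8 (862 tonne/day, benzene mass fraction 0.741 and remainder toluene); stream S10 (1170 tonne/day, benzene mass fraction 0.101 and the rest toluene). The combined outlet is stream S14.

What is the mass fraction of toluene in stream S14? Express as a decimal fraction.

0.437

Total flow out = 1750 + 862 + 1170 = 3782 tonne/day.
toluene in = 1750×0.215 + 862×0.259 + 1170×0.899 = 1651.3 tonne/day.
toluene mass fraction in S14 = 1651.3/3782 = 0.437.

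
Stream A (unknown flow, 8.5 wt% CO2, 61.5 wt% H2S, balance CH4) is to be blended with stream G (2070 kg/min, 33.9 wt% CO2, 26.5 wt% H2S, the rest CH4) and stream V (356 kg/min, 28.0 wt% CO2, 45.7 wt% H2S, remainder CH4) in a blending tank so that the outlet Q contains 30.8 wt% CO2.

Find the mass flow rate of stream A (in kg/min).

243.1 kg/min

Let A be the unknown flow. Total out = 2426 + A.
CO2 balance: 801.41 + 0.085·A = 0.308·(2426 + A)
(0.085 − 0.308)·A = 0.308×2426 − 801.41 = -54.202
A = -54.202 / -0.223 = 243.06 kg/min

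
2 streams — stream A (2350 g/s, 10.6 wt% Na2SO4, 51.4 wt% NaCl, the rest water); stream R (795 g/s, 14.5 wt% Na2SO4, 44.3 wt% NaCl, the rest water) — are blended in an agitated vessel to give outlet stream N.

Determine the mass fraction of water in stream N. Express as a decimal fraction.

0.388

Total flow out = 2350 + 795 = 3145 g/s.
water in = 2350×0.380 + 795×0.412 = 1220.5 g/s.
water mass fraction in N = 1220.5/3145 = 0.388.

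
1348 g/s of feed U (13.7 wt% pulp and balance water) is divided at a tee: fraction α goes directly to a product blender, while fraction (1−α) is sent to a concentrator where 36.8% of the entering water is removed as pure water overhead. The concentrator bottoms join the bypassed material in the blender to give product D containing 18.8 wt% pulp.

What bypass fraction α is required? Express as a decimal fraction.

All 1348×0.137 = 184.68 g/s of pulp reaches D, so D = 184.68/0.188 = 982.32 g/s and vapour = 365.68 g/s.
The evaporator receives (1−α)·1348 of feed at 0.863 water and removes 0.368 of that water:
0.368×0.863×(1−α)×1348 = 365.68
(1−α) = 365.68/428.1 = 0.8542;  α = 0.1458.

0.146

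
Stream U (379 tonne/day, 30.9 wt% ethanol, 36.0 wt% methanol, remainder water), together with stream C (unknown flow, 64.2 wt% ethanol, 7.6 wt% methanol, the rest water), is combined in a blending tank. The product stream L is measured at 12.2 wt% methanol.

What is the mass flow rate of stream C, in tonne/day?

Let C be the unknown flow. Total out = 379 + C.
methanol balance: 136.44 + 0.076·C = 0.122·(379 + C)
(0.076 − 0.122)·C = 0.122×379 − 136.44 = -90.202
C = -90.202 / -0.046 = 1960.9 tonne/day

1961 tonne/day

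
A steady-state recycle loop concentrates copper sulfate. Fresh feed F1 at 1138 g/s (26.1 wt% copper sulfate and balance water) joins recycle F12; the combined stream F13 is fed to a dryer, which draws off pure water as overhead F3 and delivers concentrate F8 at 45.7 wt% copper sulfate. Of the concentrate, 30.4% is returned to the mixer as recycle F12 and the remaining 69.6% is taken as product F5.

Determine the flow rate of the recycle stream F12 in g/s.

283.9 g/s

Overall copper sulfate balance (none leaves overhead): copper sulfate in fresh feed = copper sulfate in product, i.e. 1138×0.261 = (1−0.304)·F8·0.457.
F8 = 297.02/(0.457×0.696) = 933.81 g/s.
Recycle F12 = 0.304×933.81 = 283.88 g/s.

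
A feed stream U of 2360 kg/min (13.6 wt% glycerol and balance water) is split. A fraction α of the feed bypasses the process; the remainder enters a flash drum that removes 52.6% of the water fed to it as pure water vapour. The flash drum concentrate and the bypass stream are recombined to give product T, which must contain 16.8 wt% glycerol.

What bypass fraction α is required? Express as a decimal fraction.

0.581

All 2360×0.136 = 320.96 kg/min of glycerol reaches T, so T = 320.96/0.168 = 1910.5 kg/min and vapour = 449.52 kg/min.
The evaporator receives (1−α)·2360 of feed at 0.864 water and removes 0.526 of that water:
0.526×0.864×(1−α)×2360 = 449.52
(1−α) = 449.52/1072.5 = 0.4191;  α = 0.5809.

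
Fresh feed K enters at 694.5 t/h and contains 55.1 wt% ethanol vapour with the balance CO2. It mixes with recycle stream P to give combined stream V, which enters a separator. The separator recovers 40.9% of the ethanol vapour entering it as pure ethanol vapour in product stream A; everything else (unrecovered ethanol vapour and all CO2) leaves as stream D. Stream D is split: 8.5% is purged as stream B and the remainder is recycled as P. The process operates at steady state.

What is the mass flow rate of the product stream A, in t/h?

ethanol vapour in V: m_A = 694.5×0.551 + (1−0.085)·(1−0.409)·m_A, so m_A = 382.67/0.4592 = 833.28 t/h.
Product A = 0.409×833.28 = 340.81 t/h.

340.8 t/h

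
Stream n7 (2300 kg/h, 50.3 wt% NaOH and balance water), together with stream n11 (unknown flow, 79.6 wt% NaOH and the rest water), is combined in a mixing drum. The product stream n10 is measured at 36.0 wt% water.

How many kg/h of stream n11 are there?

Let n11 be the unknown flow. Total out = 2300 + n11.
water balance: 1143.1 + 0.204·n11 = 0.360·(2300 + n11)
(0.204 − 0.360)·n11 = 0.360×2300 − 1143.1 = -315.1
n11 = -315.1 / -0.156 = 2019.9 kg/h

2020 kg/h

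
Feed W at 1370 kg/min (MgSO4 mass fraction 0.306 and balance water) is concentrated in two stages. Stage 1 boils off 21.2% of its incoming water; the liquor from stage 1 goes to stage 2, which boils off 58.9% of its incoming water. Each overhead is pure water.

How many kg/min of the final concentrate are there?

727.1 kg/min

water in feed = 1370×0.694 = 950.78 kg/min.
After stage 1: water left = (1−0.212)×950.78 = 749.21; stream total = 1168.4 kg/min.
After stage 2: water left = (1−0.589)×749.21 = 307.93; final concentrate = 727.15 kg/min.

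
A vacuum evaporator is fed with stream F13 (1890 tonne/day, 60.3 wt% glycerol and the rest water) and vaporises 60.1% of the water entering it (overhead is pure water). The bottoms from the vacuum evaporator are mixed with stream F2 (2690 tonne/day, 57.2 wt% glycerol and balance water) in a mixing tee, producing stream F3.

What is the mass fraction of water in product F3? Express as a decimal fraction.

0.351

Vapour removed = 0.601×0.397×1890 = 450.95 tonne/day; concentrate = 1439.1 tonne/day.
water reaching the mixer = 299.38 (from concentrate) + 2690×0.428 = 1450.7 tonne/day.
Product flow = 1439.1 + 2690 = 4129.1 tonne/day; water fraction = 0.351.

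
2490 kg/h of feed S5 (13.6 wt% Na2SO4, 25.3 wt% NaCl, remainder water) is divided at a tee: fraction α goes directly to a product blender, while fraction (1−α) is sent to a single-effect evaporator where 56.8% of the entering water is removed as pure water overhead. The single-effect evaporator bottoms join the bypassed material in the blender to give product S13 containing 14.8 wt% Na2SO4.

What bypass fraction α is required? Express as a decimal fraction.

0.766

All 2490×0.136 = 338.64 kg/h of Na2SO4 reaches S13, so S13 = 338.64/0.148 = 2288.1 kg/h and vapour = 201.89 kg/h.
The evaporator receives (1−α)·2490 of feed at 0.611 water and removes 0.568 of that water:
0.568×0.611×(1−α)×2490 = 201.89
(1−α) = 201.89/864.15 = 0.2336;  α = 0.7664.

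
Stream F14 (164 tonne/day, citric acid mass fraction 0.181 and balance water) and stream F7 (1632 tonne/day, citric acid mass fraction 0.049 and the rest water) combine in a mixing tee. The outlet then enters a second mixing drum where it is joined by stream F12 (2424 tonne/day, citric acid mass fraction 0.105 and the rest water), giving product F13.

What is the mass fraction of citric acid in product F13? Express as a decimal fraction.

0.086

Overall, product flow = 4220 tonne/day.
citric acid in = 164×0.181 + 1632×0.049 + 2424×0.105 = 364.17 tonne/day.
citric acid fraction in F13 = 0.086.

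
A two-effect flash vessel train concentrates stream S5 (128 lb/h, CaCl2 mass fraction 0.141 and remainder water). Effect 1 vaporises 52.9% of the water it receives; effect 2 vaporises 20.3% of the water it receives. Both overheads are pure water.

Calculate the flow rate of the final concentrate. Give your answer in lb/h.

water in feed = 128×0.859 = 109.95 lb/h.
After stage 1: water left = (1−0.529)×109.95 = 51.787; stream total = 69.835 lb/h.
After stage 2: water left = (1−0.203)×51.787 = 41.275; final concentrate = 59.323 lb/h.

59.32 lb/h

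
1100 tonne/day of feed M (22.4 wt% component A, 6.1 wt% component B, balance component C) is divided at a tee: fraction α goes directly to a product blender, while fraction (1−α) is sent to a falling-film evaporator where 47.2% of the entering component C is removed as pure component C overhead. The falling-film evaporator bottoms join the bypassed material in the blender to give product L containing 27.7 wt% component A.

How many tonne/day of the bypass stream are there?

476.4 tonne/day

All 1100×0.224 = 246.4 tonne/day of component A reaches L, so L = 246.4/0.277 = 889.53 tonne/day and vapour = 210.47 tonne/day.
The evaporator receives (1−α)·1100 of feed at 0.715 component C and removes 0.472 of that component C:
0.472×0.715×(1−α)×1100 = 210.47
(1−α) = 210.47/371.23 = 0.5670;  α = 0.4330.
Bypass flow = 0.4330×1100 = 476.35 tonne/day.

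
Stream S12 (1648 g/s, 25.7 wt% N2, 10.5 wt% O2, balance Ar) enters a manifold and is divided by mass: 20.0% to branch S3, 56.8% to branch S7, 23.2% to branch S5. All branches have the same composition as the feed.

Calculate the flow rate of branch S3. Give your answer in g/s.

329.6 g/s

Branch S3 flow = 0.200×1648 = 329.6 g/s.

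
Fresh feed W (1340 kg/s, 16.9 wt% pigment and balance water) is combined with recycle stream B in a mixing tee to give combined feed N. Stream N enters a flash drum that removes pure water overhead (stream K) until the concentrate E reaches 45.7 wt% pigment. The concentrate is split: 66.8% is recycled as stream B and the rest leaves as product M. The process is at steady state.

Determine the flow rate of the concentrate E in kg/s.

Overall pigment balance (none leaves overhead): pigment in fresh feed = pigment in product, i.e. 1340×0.169 = (1−0.668)·E·0.457.
E = 226.46/(0.457×0.332) = 1492.6 kg/s.

1493 kg/s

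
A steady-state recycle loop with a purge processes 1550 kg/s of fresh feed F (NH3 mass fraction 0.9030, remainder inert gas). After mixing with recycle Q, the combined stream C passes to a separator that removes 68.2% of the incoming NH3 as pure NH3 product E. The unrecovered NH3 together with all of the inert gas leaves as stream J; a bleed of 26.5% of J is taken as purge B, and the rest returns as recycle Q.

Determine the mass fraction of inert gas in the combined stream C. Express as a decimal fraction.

0.2370

inert gas enters only via F and leaves only via the purge: 1550×0.097 = 0.265×(inert gas in J), and the separator passes all inert gas, so inert gas in C = inert gas in J = 567.36 kg/s.
NH3 in C: m_A = 1550×0.903 + (1−0.265)·(1−0.682)·m_A, so m_A = 1399.7/0.7663 = 1826.6 kg/s.
C = 1826.6 + 567.36 = 2393.9 kg/s.
inert gas fraction in C = 567.36/2393.9 = 0.2370.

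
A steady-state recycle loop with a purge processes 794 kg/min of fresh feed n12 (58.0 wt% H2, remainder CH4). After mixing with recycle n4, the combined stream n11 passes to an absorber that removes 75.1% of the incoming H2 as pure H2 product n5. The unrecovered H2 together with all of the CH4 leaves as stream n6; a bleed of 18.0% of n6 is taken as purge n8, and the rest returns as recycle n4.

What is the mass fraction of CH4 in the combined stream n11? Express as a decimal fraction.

CH4 enters only via n12 and leaves only via the purge: 794×0.420 = 0.180×(CH4 in n6), and the absorber passes all CH4, so CH4 in n11 = CH4 in n6 = 1852.7 kg/min.
H2 in n11: m_A = 794×0.580 + (1−0.180)·(1−0.751)·m_A, so m_A = 460.52/0.7958 = 578.67 kg/min.
n11 = 578.67 + 1852.7 = 2431.3 kg/min.
CH4 fraction in n11 = 1852.7/2431.3 = 0.762.

0.762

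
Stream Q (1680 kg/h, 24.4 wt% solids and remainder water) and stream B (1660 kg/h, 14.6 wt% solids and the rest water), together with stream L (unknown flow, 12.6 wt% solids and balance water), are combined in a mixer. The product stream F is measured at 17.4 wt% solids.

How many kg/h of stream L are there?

1482 kg/h

Let L be the unknown flow. Total out = 3340 + L.
solids balance: 652.28 + 0.126·L = 0.174·(3340 + L)
(0.126 − 0.174)·L = 0.174×3340 − 652.28 = -71.12
L = -71.12 / -0.048 = 1481.7 kg/h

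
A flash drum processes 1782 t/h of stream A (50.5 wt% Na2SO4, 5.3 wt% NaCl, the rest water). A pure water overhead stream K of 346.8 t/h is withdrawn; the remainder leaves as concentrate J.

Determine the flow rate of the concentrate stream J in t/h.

Concentrate = 1782 − 346.8 = 1435.2 t/h.

1435 t/h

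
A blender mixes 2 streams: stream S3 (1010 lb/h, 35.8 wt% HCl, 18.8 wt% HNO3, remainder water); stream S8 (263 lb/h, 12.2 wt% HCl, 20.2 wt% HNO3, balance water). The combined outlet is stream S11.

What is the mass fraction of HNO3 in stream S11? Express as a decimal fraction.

Total flow out = 1010 + 263 = 1273 lb/h.
HNO3 in = 1010×0.188 + 263×0.202 = 243.01 lb/h.
HNO3 mass fraction in S11 = 243.01/1273 = 0.191.

0.191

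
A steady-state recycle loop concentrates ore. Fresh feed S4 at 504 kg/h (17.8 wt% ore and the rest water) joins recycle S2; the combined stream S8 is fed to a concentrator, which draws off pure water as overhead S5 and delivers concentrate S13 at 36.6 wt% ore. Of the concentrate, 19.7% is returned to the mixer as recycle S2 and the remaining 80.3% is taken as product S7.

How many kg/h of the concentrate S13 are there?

Overall ore balance (none leaves overhead): ore in fresh feed = ore in product, i.e. 504×0.178 = (1−0.197)·S13·0.366.
S13 = 89.712/(0.366×0.803) = 305.25 kg/h.

305.2 kg/h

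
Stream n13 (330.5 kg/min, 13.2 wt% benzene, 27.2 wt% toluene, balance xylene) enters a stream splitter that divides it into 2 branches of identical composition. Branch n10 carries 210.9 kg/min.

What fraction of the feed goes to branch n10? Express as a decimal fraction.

0.638

Fraction to n10 = 210.9/330.5 = 0.6381.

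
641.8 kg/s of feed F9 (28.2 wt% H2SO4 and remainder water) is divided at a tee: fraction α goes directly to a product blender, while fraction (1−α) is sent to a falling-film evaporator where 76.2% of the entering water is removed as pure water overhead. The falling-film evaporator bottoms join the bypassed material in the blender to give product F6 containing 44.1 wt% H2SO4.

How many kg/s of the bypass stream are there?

All 641.8×0.282 = 180.99 kg/s of H2SO4 reaches F6, so F6 = 180.99/0.441 = 410.4 kg/s and vapour = 231.4 kg/s.
The evaporator receives (1−α)·641.8 of feed at 0.718 water and removes 0.762 of that water:
0.762×0.718×(1−α)×641.8 = 231.4
(1−α) = 231.4/351.14 = 0.6590;  α = 0.3410.
Bypass flow = 0.3410×641.8 = 218.86 kg/s.

218.9 kg/s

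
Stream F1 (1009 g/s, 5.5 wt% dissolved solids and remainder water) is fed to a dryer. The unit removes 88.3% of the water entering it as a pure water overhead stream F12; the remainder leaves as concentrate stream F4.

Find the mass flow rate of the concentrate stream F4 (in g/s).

water entering = 1009×0.945 = 953.5 g/s; overhead removed = 0.883×953.5 = 841.94 g/s.
Concentrate = 1009 − 841.94 = 167.06 g/s.

167.1 g/s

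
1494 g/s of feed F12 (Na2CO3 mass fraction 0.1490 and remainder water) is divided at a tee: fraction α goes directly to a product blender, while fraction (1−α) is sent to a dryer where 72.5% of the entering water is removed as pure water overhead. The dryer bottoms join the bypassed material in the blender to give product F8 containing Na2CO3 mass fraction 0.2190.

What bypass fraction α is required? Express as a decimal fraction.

0.482

All 1494×0.149 = 222.61 g/s of Na2CO3 reaches F8, so F8 = 222.61/0.219 = 1016.5 g/s and vapour = 477.53 g/s.
The evaporator receives (1−α)·1494 of feed at 0.851 water and removes 0.725 of that water:
0.725×0.851×(1−α)×1494 = 477.53
(1−α) = 477.53/921.76 = 0.5181;  α = 0.4819.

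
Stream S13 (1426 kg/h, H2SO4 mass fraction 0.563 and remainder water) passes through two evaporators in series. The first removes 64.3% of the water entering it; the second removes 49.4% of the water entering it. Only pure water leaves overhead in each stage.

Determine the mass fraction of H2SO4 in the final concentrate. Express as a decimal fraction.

water in feed = 1426×0.437 = 623.16 kg/h.
After stage 1: water left = (1−0.643)×623.16 = 222.47; stream total = 1025.3 kg/h.
After stage 2: water left = (1−0.494)×222.47 = 112.57; final concentrate = 915.41 kg/h.
H2SO4 fraction = 802.84/915.41 = 0.877.

0.877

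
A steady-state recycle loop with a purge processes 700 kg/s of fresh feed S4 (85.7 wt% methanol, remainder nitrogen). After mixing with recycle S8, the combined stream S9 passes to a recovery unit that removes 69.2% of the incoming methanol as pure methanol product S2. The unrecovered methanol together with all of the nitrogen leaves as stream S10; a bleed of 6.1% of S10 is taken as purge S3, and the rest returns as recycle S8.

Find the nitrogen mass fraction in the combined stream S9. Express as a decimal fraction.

nitrogen enters only via S4 and leaves only via the purge: 700×0.143 = 0.061×(nitrogen in S10), and the recovery unit passes all nitrogen, so nitrogen in S9 = nitrogen in S10 = 1641 kg/s.
methanol in S9: m_A = 700×0.857 + (1−0.061)·(1−0.692)·m_A, so m_A = 599.9/0.7108 = 843.99 kg/s.
S9 = 843.99 + 1641 = 2485 kg/s.
nitrogen fraction in S9 = 1641/2485 = 0.660.

0.660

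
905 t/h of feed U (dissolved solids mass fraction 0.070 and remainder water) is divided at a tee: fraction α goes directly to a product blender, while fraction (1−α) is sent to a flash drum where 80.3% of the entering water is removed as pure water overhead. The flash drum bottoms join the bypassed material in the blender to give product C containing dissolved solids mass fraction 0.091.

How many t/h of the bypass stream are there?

All 905×0.070 = 63.35 t/h of dissolved solids reaches C, so C = 63.35/0.091 = 696.15 t/h and vapour = 208.85 t/h.
The evaporator receives (1−α)·905 of feed at 0.930 water and removes 0.803 of that water:
0.803×0.930×(1−α)×905 = 208.85
(1−α) = 208.85/675.84 = 0.3090;  α = 0.6910.
Bypass flow = 0.6910×905 = 625.34 t/h.

625.3 t/h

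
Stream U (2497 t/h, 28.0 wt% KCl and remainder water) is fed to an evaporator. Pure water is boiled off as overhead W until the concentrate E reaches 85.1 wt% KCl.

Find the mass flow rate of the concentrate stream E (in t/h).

KCl is conserved: 2497×0.280 = 699.16 t/h all reports to the concentrate.
Concentrate = 699.16/(target fraction) = 821.57 t/h.

821.6 t/h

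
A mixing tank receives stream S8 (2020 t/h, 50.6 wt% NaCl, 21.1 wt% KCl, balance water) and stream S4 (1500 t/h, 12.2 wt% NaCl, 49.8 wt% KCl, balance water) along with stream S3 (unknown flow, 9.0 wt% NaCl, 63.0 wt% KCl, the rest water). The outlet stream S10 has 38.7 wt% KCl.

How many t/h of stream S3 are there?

777.9 t/h

Let S3 be the unknown flow. Total out = 3520 + S3.
KCl balance: 1173.2 + 0.630·S3 = 0.387·(3520 + S3)
(0.630 − 0.387)·S3 = 0.387×3520 − 1173.2 = 189.02
S3 = 189.02 / 0.243 = 777.86 t/h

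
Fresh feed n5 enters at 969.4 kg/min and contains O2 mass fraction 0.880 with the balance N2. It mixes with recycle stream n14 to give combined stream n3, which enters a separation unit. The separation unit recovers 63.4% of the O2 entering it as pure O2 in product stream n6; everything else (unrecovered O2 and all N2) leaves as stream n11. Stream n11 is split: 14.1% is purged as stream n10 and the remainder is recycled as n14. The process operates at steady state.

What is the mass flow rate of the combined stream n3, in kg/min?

2069 kg/min

N2 enters only via n5 and leaves only via the purge: 969.4×0.120 = 0.141×(N2 in n11), and the separation unit passes all N2, so N2 in n3 = N2 in n11 = 825.02 kg/min.
O2 in n3: m_A = 969.4×0.880 + (1−0.141)·(1−0.634)·m_A, so m_A = 853.07/0.6856 = 1244.3 kg/min.
n3 = 1244.3 + 825.02 = 2069.3 kg/min.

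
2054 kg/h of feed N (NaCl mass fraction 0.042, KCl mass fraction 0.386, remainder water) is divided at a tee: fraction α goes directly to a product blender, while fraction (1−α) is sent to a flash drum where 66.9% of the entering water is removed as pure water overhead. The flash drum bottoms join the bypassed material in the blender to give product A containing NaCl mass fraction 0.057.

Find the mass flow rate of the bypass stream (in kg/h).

All 2054×0.042 = 86.268 kg/h of NaCl reaches A, so A = 86.268/0.057 = 1513.5 kg/h and vapour = 540.53 kg/h.
The evaporator receives (1−α)·2054 of feed at 0.572 water and removes 0.669 of that water:
0.669×0.572×(1−α)×2054 = 540.53
(1−α) = 540.53/786 = 0.6877;  α = 0.3123.
Bypass flow = 0.3123×2054 = 641.48 kg/h.

641.5 kg/h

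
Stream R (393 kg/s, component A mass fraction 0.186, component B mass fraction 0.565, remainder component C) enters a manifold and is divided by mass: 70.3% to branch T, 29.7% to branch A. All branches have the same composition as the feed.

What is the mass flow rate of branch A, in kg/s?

116.7 kg/s

Branch A flow = 0.297×393 = 116.72 kg/s.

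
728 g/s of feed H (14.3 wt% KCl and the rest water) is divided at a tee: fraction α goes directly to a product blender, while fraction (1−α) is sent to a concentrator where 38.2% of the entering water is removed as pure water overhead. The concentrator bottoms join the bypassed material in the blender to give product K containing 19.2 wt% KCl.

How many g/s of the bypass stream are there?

160.5 g/s

All 728×0.143 = 104.1 g/s of KCl reaches K, so K = 104.1/0.192 = 542.21 g/s and vapour = 185.79 g/s.
The evaporator receives (1−α)·728 of feed at 0.857 water and removes 0.382 of that water:
0.382×0.857×(1−α)×728 = 185.79
(1−α) = 185.79/238.33 = 0.7796;  α = 0.2204.
Bypass flow = 0.2204×728 = 160.48 g/s.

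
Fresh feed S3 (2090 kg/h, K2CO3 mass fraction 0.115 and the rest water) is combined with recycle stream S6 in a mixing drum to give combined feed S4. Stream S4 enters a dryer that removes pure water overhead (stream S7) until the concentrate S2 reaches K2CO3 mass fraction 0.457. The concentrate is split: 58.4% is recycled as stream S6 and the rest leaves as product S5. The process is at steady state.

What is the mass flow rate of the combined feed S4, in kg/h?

2828 kg/h

Overall K2CO3 balance (none leaves overhead): K2CO3 in fresh feed = K2CO3 in product, i.e. 2090×0.115 = (1−0.584)·S2·0.457.
S2 = 240.35/(0.457×0.416) = 1264.3 kg/h.
Recycle S6 = 0.584×1264.3 = 738.32 kg/h.
Combined feed S4 = 2090 + 738.32 = 2828.3 kg/h.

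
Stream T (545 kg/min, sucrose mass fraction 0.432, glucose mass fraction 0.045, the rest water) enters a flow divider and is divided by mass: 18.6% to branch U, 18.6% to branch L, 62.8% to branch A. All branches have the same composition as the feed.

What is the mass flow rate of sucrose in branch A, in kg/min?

Branch A total = 0.628×545 = 342.26 kg/min.
sucrose in A = 0.432×342.26 = 147.86 kg/min.

147.9 kg/min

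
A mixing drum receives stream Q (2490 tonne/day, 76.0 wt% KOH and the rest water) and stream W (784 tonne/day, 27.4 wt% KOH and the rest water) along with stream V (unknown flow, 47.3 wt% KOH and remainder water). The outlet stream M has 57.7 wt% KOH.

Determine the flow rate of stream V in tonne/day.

Let V be the unknown flow. Total out = 3274 + V.
KOH balance: 2107.2 + 0.473·V = 0.577·(3274 + V)
(0.473 − 0.577)·V = 0.577×3274 − 2107.2 = -218.12
V = -218.12 / -0.104 = 2097.3 tonne/day

2097 tonne/day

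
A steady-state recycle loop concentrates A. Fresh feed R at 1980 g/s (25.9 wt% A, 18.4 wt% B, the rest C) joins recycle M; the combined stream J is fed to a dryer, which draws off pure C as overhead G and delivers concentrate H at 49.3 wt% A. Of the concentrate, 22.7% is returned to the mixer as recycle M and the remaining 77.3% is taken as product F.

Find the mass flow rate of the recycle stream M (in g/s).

305.5 g/s

Overall A balance (none leaves overhead): A in fresh feed = A in product, i.e. 1980×0.259 = (1−0.227)·H·0.493.
H = 512.82/(0.493×0.773) = 1345.7 g/s.
Recycle M = 0.227×1345.7 = 305.47 g/s.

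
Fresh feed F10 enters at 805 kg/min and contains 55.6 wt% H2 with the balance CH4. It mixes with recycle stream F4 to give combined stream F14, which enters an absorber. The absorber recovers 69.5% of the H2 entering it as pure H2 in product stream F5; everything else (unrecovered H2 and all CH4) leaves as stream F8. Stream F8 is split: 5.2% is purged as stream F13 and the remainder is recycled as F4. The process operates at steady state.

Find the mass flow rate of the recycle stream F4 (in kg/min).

6698 kg/min

CH4 enters only via F10 and leaves only via the purge: 805×0.444 = 0.052×(CH4 in F8), and the absorber passes all CH4, so CH4 in F14 = CH4 in F8 = 6873.5 kg/min.
H2 in F14: m_A = 805×0.556 + (1−0.052)·(1−0.695)·m_A, so m_A = 447.58/0.7109 = 629.63 kg/min.
F8 = (1−0.695)×629.63 + 6873.5 = 7065.5 kg/min.
Recycle F4 = (1−0.052)×7065.5 = 6698.1 kg/min.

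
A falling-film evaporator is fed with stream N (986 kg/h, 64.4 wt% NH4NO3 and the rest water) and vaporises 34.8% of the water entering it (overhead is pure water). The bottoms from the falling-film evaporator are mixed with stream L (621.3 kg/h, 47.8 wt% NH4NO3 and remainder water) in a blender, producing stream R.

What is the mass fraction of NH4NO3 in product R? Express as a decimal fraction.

0.628

Vapour removed = 0.348×0.356×986 = 122.15 kg/h; concentrate = 863.85 kg/h.
NH4NO3 reaching the mixer = 634.98 (from concentrate) + 621.3×0.478 = 931.97 kg/h.
Product flow = 863.85 + 621.3 = 1485.1 kg/h; NH4NO3 fraction = 0.628.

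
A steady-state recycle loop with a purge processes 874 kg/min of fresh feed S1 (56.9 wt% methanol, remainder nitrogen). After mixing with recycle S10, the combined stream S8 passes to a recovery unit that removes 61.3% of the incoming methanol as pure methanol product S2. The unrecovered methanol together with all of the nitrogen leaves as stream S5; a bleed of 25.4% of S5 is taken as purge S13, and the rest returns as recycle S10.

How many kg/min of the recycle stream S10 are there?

nitrogen enters only via S1 and leaves only via the purge: 874×0.431 = 0.254×(nitrogen in S5), and the recovery unit passes all nitrogen, so nitrogen in S8 = nitrogen in S5 = 1483 kg/min.
methanol in S8: m_A = 874×0.569 + (1−0.254)·(1−0.613)·m_A, so m_A = 497.31/0.7113 = 699.15 kg/min.
S5 = (1−0.613)×699.15 + 1483 = 1753.6 kg/min.
Recycle S10 = (1−0.254)×1753.6 = 1308.2 kg/min.

1308 kg/min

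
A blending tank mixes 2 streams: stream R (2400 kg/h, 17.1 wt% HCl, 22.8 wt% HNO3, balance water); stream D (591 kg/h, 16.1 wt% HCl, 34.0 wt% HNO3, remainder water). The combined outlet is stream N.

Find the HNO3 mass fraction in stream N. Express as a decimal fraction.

0.250

Total flow out = 2400 + 591 = 2991 kg/h.
HNO3 in = 2400×0.228 + 591×0.340 = 748.14 kg/h.
HNO3 mass fraction in N = 748.14/2991 = 0.250.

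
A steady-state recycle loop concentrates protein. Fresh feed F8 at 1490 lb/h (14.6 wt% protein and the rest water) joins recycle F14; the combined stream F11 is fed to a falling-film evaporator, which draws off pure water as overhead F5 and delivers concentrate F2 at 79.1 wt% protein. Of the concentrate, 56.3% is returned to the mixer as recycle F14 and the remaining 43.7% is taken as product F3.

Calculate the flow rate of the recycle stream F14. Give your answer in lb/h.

354.3 lb/h

Overall protein balance (none leaves overhead): protein in fresh feed = protein in product, i.e. 1490×0.146 = (1−0.563)·F2·0.791.
F2 = 217.54/(0.791×0.437) = 629.33 lb/h.
Recycle F14 = 0.563×629.33 = 354.32 lb/h.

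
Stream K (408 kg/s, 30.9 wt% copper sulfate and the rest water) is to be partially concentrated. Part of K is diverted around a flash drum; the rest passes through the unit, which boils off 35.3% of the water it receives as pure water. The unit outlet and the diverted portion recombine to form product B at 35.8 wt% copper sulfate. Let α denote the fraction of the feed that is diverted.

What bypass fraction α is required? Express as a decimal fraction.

0.439

All 408×0.309 = 126.07 kg/s of copper sulfate reaches B, so B = 126.07/0.358 = 352.16 kg/s and vapour = 55.844 kg/s.
The evaporator receives (1−α)·408 of feed at 0.691 water and removes 0.353 of that water:
0.353×0.691×(1−α)×408 = 55.844
(1−α) = 55.844/99.521 = 0.5611;  α = 0.4389.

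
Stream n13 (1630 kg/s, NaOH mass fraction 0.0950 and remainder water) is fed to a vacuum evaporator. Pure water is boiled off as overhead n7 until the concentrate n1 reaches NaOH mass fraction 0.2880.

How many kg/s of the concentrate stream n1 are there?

NaOH is conserved: 1630×0.095 = 154.85 kg/s all reports to the concentrate.
Concentrate = 154.85/(target fraction) = 537.67 kg/s.

537.7 kg/s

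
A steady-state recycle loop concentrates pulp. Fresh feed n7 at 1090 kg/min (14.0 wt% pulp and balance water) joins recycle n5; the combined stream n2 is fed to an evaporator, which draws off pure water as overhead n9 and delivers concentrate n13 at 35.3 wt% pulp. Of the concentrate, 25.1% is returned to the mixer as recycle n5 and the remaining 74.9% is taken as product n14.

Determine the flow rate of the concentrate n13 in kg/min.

Overall pulp balance (none leaves overhead): pulp in fresh feed = pulp in product, i.e. 1090×0.140 = (1−0.251)·n13·0.353.
n13 = 152.6/(0.353×0.749) = 577.16 kg/min.

577.2 kg/min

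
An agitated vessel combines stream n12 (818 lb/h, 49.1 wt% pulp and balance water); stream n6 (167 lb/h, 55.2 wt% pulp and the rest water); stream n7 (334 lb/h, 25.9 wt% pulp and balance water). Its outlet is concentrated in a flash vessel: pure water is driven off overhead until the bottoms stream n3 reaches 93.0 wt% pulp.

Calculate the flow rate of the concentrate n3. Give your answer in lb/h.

624 lb/h

pulp entering = 818×0.491 + 167×0.552 + 334×0.259 = 580.33 lb/h.
All pulp reports to n3, so n3 = 580.33/0.930 = 624.01 lb/h.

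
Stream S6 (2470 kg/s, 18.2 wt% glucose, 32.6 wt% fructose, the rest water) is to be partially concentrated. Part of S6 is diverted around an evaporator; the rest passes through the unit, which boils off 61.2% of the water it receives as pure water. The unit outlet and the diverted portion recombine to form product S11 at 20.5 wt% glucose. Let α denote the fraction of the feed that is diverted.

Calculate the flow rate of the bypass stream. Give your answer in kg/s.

1550 kg/s

All 2470×0.182 = 449.54 kg/s of glucose reaches S11, so S11 = 449.54/0.205 = 2192.9 kg/s and vapour = 277.12 kg/s.
The evaporator receives (1−α)·2470 of feed at 0.492 water and removes 0.612 of that water:
0.612×0.492×(1−α)×2470 = 277.12
(1−α) = 277.12/743.73 = 0.3726;  α = 0.6274.
Bypass flow = 0.6274×2470 = 1549.6 kg/s.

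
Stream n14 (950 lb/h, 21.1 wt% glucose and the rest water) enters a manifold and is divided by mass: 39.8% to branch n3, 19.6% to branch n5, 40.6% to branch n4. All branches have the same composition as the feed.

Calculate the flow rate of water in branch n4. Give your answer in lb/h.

Branch n4 total = 0.406×950 = 385.7 lb/h.
water in n4 = 0.789×385.7 = 304.32 lb/h.

304.3 lb/h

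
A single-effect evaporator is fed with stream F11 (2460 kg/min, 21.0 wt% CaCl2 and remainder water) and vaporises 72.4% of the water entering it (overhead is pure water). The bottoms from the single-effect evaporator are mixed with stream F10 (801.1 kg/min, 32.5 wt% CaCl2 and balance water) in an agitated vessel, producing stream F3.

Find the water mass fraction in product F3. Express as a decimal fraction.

Vapour removed = 0.724×0.790×2460 = 1407 kg/min; concentrate = 1053 kg/min.
water reaching the mixer = 536.38 (from concentrate) + 801.1×0.675 = 1077.1 kg/min.
Product flow = 1053 + 801.1 = 1854.1 kg/min; water fraction = 0.5809.

0.5809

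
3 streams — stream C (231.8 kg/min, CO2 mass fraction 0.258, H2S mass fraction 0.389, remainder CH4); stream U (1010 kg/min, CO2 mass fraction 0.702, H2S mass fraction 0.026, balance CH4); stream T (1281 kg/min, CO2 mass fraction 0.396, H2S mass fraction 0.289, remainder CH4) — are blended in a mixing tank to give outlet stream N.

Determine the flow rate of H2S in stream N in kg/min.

486.6 kg/min

H2S out = H2S in = 231.8×0.389 + 1010×0.026 + 1281×0.289 = 486.64 kg/min.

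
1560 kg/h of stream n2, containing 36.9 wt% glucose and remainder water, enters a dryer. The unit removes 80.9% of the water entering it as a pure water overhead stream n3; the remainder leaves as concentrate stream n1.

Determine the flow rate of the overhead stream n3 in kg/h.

water entering = 1560×0.631 = 984.36 kg/h; overhead removed = 0.809×984.36 = 796.35 kg/h.

796.3 kg/h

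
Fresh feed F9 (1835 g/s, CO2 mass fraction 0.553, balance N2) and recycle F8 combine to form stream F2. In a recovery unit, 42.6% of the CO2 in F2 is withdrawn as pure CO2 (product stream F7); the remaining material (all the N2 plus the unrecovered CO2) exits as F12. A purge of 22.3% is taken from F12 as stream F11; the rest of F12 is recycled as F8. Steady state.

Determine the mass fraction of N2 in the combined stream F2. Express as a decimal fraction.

N2 enters only via F9 and leaves only via the purge: 1835×0.447 = 0.223×(N2 in F12), and the recovery unit passes all N2, so N2 in F2 = N2 in F12 = 3678.2 g/s.
CO2 in F2: m_A = 1835×0.553 + (1−0.223)·(1−0.426)·m_A, so m_A = 1014.8/0.5540 = 1831.7 g/s.
F2 = 1831.7 + 3678.2 = 5509.9 g/s.
N2 fraction in F2 = 3678.2/5509.9 = 0.668.

0.668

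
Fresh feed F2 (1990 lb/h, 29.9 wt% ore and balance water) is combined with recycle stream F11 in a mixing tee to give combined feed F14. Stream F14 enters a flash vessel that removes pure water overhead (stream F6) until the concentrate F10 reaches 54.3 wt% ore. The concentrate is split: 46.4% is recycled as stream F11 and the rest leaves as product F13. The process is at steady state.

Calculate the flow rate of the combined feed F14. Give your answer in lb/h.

Overall ore balance (none leaves overhead): ore in fresh feed = ore in product, i.e. 1990×0.299 = (1−0.464)·F10·0.543.
F10 = 595.01/(0.543×0.536) = 2044.4 lb/h.
Recycle F11 = 0.464×2044.4 = 948.59 lb/h.
Combined feed F14 = 1990 + 948.59 = 2938.6 lb/h.

2939 lb/h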